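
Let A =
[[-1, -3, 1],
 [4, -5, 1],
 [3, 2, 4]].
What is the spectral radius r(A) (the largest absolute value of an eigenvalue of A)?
r(A) ≈ 4.5935

The eigenvalues of A are the roots of its characteristic polynomial. With M = A (coefficients from the trace, the sum of principal 2x2 minors, and det A):
  p(λ) = det(λ I - M) = λ^3 + 2λ^2 - 12λ - 84.
No integer candidate from the rational root theorem (±divisors of 84) is a root, so the roots are irrational. The cubic discriminant is Δ = -144048 < 0, so there is one real root and a complex-conjugate pair. p(4) = -36 and p(5) = 31 have opposite signs, so a root lies in (4, 5); Newton's method refines it to λ ≈ 4.5935. Dividing out (λ - (4.5935)) leaves approximately λ^2 + 6.5935λ + 18.2868. For λ^2 + 6.5935λ + 18.2868 the discriminant is -29.6736. It is negative, so the remaining roots are the complex-conjugate pair λ ≈ -3.2967 ± 2.7237i. Their product equals the constant term, so |λ|^2 ≈ 18.2868 and |λ| ≈ 4.2763.
Thus the eigenvalues (to 4 decimals) are 4.5935 (modulus 4.5935); -3.2967 ± 2.7237i (modulus 4.2763). The spectral radius is the largest modulus: r(A) ≈ 4.5935. (Cross-check: r(A) ≤ ||A||_2 ≈ 6.861; equality holds whenever A is normal, though it can also hold for some non-normal A.)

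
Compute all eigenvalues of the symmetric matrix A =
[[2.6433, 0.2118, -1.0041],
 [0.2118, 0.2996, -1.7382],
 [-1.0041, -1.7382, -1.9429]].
sigma(A) ≈ {-3, 1, 3}

A is real symmetric, so its spectrum consists of real eigenvalues. Expanding the characteristic polynomial of the displayed matrix gives
  det(λ I - A) = p(λ) = λ^3 + (-1)λ^2 + (-9)λ + (9).
Solving p(λ) = 0 yields eigenvalues ≈ -3, 1, 3. (A is shown rounded to 4 decimals, so these recover the underlying integer eigenvalues to within that precision.)
Verification: the trace of A = 1 equals the sum of eigenvalues 1, and det(A) ≈ -9.0005 matches the eigenvalue product -9.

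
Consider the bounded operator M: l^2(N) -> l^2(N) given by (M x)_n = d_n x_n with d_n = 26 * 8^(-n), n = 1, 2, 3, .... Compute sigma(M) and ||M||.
sigma(M) = {26 * 8^(-n) : n ≥ 1} ∪ {0}; ||M|| = 13/4

A bounded diagonal operator on l^2 with diagonal entries d_n has spectrum equal to the closure of {d_n : n ≥ 1}: every d_n is an eigenvalue (with eigenvector e_n), so {d_n} ⊂ sigma(M); the spectrum is closed, so its closure is too; and for lambda not in the closure, (M - lambda I) has bounded inverse (the diagonal entries 1/(d_n - lambda) are bounded). For our sequence d_n = 26 * 8^(-n), n = 1, 2, 3, ...:
  - {d_n} = {26 * 8^(-n) : n ≥ 1}; the only limit point is 0
  - closure = {26 * 8^(-n) : n ≥ 1} ∪ {0}
For the norm: a diagonal operator has ||M|| = sup_n |d_n|. Here d_n = 26 * 8^(-n) is positive and decreasing, so sup_n |d_n| = d_1 = 26/8 = 13/4. So ||M|| = 13/4.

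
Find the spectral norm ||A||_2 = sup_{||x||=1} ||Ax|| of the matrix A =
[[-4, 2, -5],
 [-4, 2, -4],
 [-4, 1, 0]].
||A||_2 ≈ 9.4682 (= sqrt(largest eigenvalue of A^T A))

||A||_2 = sigma_max(A) = sqrt(lambda_max(A^T A)). Form the symmetric matrix M = A^T A =
[[48, -20, 36],
 [-20, 9, -18],
 [36, -18, 41]].
Its characteristic polynomial (trace, sum of principal 2x2 minors, determinant of M give the coefficients) is
  p(λ) = det(λ I - M) = λ^3 - 98λ^2 + 749λ - 16.
No integer candidate from the rational root theorem (±divisors of 16) is a root, so the roots are irrational. The cubic discriminant is Δ = 3667991184 > 0, so there are three distinct real roots. p(0) = -16 and p(1) = 636 have opposite signs, so a root lies in (0, 1); Newton's method refines it to λ ≈ 0.0214. p(8) = 216 and p(9) = -484 have opposite signs, so a root lies in (8, 9); Newton's method refines it to λ ≈ 8.3316. p(89) = -4644 and p(90) = 2594 have opposite signs, so a root lies in (89, 90); Newton's method refines it to λ ≈ 89.647. Check (Vieta): the three roots sum to 98, matching tr M = 98.
So the eigenvalues of A^T A are ≈ 0.0214, 8.3316, 89.647 (all ≥ 0, as they must be for A^T A). The largest is λ_max ≈ 89.647, hence ||A||_2 = sqrt(λ_max) ≈ 9.4682.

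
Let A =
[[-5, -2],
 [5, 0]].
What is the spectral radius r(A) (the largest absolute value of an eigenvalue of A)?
r(A) = sqrt(10) ≈ 3.1623

The eigenvalues of A are the roots of its characteristic polynomial. With M = A (coefficients from the trace and determinant):
  p(λ) = det(λ I - M) = λ^2 + 5λ + 10.
For λ^2 + 5λ + 10 the discriminant is -15. It is negative, so the roots are the complex-conjugate pair λ = -5/2 ± (sqrt(15)/2) i ≈ -2.5 ± 1.9365i. For a conjugate pair the product of the roots equals the constant term, so |λ|^2 = 10 and |λ| = sqrt(10) ≈ 3.1623.
Thus the eigenvalues (to 4 decimals) are -2.5 ± 1.9365i (modulus 3.1623). The spectral radius is the largest modulus: r(A) = sqrt(10) ≈ 3.1623. (Cross-check: r(A) ≤ ||A||_2 ≈ 7.2166; equality holds whenever A is normal, though it can also hold for some non-normal A.)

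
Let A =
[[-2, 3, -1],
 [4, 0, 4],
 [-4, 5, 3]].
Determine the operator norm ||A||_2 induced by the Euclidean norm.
||A||_2 ≈ 7.843 (= sqrt(largest eigenvalue of A^T A))

||A||_2 = sigma_max(A) = sqrt(lambda_max(A^T A)). Form the symmetric matrix M = A^T A =
[[36, -26, 6],
 [-26, 34, 12],
 [6, 12, 26]].
Its characteristic polynomial (trace, sum of principal 2x2 minors, determinant of M give the coefficients) is
  p(λ) = det(λ I - M) = λ^3 - 96λ^2 + 2188λ - 4096.
No integer candidate from the rational root theorem (±divisors of 4096) is a root, so the roots are irrational. The cubic discriminant is Δ = 2759247104 > 0, so there are three distinct real roots. p(2) = -96 and p(3) = 1631 have opposite signs, so a root lies in (2, 3); Newton's method refines it to λ ≈ 2.053. p(32) = 384 and p(33) = -499 have opposite signs, so a root lies in (32, 33); Newton's method refines it to λ ≈ 32.4345. p(61) = -863 and p(62) = 864 have opposite signs, so a root lies in (61, 62); Newton's method refines it to λ ≈ 61.5125. Check (Vieta): the three roots sum to 96, matching tr M = 96.
So the eigenvalues of A^T A are ≈ 2.053, 32.4345, 61.5125 (all ≥ 0, as they must be for A^T A). The largest is λ_max ≈ 61.5125, hence ||A||_2 = sqrt(λ_max) ≈ 7.843.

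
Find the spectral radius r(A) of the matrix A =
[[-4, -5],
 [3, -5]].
r(A) = sqrt(35) ≈ 5.9161

The eigenvalues of A are the roots of its characteristic polynomial. With M = A (coefficients from the trace and determinant):
  p(λ) = det(λ I - M) = λ^2 + 9λ + 35.
For λ^2 + 9λ + 35 the discriminant is -59. It is negative, so the roots are the complex-conjugate pair λ = -9/2 ± (sqrt(59)/2) i ≈ -4.5 ± 3.8406i. For a conjugate pair the product of the roots equals the constant term, so |λ|^2 = 35 and |λ| = sqrt(35) ≈ 5.9161.
Thus the eigenvalues (to 4 decimals) are -4.5 ± 3.8406i (modulus 5.9161). The spectral radius is the largest modulus: r(A) = sqrt(35) ≈ 5.9161. (Cross-check: r(A) ≤ ||A||_2 ≈ 7.1388; equality holds whenever A is normal, though it can also hold for some non-normal A.)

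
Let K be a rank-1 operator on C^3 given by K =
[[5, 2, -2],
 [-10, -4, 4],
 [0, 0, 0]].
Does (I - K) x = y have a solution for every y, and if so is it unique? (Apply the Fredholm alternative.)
(I - K) is singular (det(I - K) = 0, i.e. 1 ∈ sigma(K)). (I - K) x = y is solvable iff y ⊥ ker((I - K)^*) = span{(5, 2, -2)}, i.e. iff 5y_1 + 2y_2 - 2y_3 = 0. When solvable, the solutions are x = y + c·(1, -2, 0), c arbitrary (ker(I - K) = span{(1, -2, 0)}, dimension 1).

K has rank 1, so it is an outer product K = u v^T: every row of K is a multiple of one row vector. Reading off the entries, u = (1, -2, 0) and v = (5, 2, -2) (row i of K equals u_i·v^T). A rank-one matrix u v^T satisfies K u = u (v·u) and kills the (2)-dimensional subspace v^⊥, so its characteristic polynomial is lambda^2 (lambda - v·u) with v·u = tr K = 1. Hence the eigenvalues of I - K are 1 (multiplicity 2) and 1 - (1) = 0, so det(I - K) = 0. (Direct check: I - K =
[[-4, -2, 2],
 [10, 5, -4],
 [0, 0, 1]]
has determinant 0.) So 1 is an eigenvalue of K and (I - K) is not invertible. The finite-dimensional Fredholm alternative says: either (I - K) is invertible, or ker(I - K) ≠ {0} and then range(I - K) = ker((I - K)^*)^⊥, with dim ker(I - K) = dim ker((I - K)^*). We are in the second case, so we need both kernels. Kernel of I - K: (I - K) u = u - u (v·u) = u - u = 0, so ker(I - K) = span{u} = span{(1, -2, 0)} (it is exactly 1-dimensional because rank(I - K) = 2). Kernel of the adjoint: K is real, so (I - K)^* = I - K^T = I - v u^T, and (I - v u^T) v = v - v (u·v) = 0; hence ker((I - K)^*) = span{v} = span{(5, 2, -2)}. Therefore (I - K) x = y is solvable iff <y, v> = 0, i.e. iff 5y_1 + 2y_2 - 2y_3 = 0. When this holds, K y = u (v·y) = 0, so (I - K) y = y and x = y is a particular solution; the full solution set is the line x = y + c·u = y + c·(1, -2, 0), c ∈ C.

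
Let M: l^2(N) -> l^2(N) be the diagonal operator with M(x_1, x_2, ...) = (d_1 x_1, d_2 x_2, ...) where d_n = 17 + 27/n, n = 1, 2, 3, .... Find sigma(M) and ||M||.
sigma(M) = {17 + 27/n : n ≥ 1} ∪ {17}; ||M|| = 44

A bounded diagonal operator on l^2 with diagonal entries d_n has spectrum equal to the closure of {d_n : n ≥ 1}: every d_n is an eigenvalue (with eigenvector e_n), so {d_n} ⊂ sigma(M); the spectrum is closed, so its closure is too; and for lambda not in the closure, (M - lambda I) has bounded inverse (the diagonal entries 1/(d_n - lambda) are bounded). For our sequence d_n = 17 + 27/n, n = 1, 2, 3, ...:
  - {d_n} = {17 + 27/n : n ≥ 1}; the only limit point is 17
  - closure = {17 + 27/n : n ≥ 1} ∪ {17}
For the norm: a diagonal operator has ||M|| = sup_n |d_n|. Here d_n = 17 + 27/n is positive and decreasing, so sup_n |d_n| = d_1 = 17 + 27 = 44. So ||M|| = 44.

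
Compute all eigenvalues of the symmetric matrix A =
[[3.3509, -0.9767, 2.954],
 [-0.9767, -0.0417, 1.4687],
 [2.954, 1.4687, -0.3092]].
sigma(A) ≈ {-3, 1, 5}

A is real symmetric, so its spectrum consists of real eigenvalues. Expanding the characteristic polynomial of the displayed matrix gives
  det(λ I - A) = p(λ) = λ^3 + (-3)λ^2 + (-13)λ + (15.001).
Solving p(λ) = 0 yields eigenvalues ≈ -3, 1, 5. (A is shown rounded to 4 decimals, so these recover the underlying integer eigenvalues to within that precision.)
Verification: the trace of A = 3 equals the sum of eigenvalues 3, and det(A) ≈ -15.0010 matches the eigenvalue product -15.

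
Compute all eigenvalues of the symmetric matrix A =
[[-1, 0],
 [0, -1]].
sigma(A) ≈ {-1} (-1 with multiplicity 2)

A is real symmetric, so its spectrum consists of real eigenvalues. Expanding the characteristic polynomial of the displayed matrix gives
  det(λ I - A) = p(λ) = λ^2 + (2)λ + (1).
Solving p(λ) = 0 yields eigenvalues ≈ -1, -1. (A is shown rounded to 4 decimals, so these recover the underlying integer eigenvalues to within that precision.)
Verification: the trace of A = -2 equals the sum of eigenvalues -2, and det(A) ≈ 1.0000 matches the eigenvalue product 1.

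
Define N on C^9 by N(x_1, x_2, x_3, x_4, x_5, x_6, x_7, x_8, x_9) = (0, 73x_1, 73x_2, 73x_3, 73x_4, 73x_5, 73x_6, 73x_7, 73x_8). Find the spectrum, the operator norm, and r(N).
sigma(N) = {0}; ||N|| = 73; r(N) = 0. (N is nilpotent with N^9 = 0.)

On C^9, N is a strictly lower-triangular matrix with 73 on the subdiagonal and zeros elsewhere, so its characteristic polynomial is lambda^9 and every eigenvalue is 0: sigma(N) = {0}. For the operator norm, N e_i = 73e_{i+1} for i = 1, ..., 8 and N e_9 = 0, so the singular values of N are 73 (with multiplicity 8) and 0; hence ||N|| = 73. The spectral radius r(N) = max|lambda| = 0. Note ||N|| > r(N) — characteristic of non-normal nilpotent operators. Indeed N^9 = 0.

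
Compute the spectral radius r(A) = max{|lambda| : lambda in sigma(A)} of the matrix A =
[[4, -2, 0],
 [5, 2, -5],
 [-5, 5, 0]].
r(A) ≈ 6.0563

The eigenvalues of A are the roots of its characteristic polynomial. With M = A (coefficients from the trace, the sum of principal 2x2 minors, and det A):
  p(λ) = det(λ I - M) = λ^3 - 6λ^2 + 43λ - 50.
No integer candidate from the rational root theorem (±divisors of 50) is a root, so the roots are irrational. The cubic discriminant is Δ = -129964 < 0, so there is one real root and a complex-conjugate pair. p(1) = -12 and p(2) = 20 have opposite signs, so a root lies in (1, 2); Newton's method refines it to λ ≈ 1.3632. Dividing out (λ - (1.3632)) leaves approximately λ^2 - 4.6368λ + 36.6792. For λ^2 - 4.6368λ + 36.6792 the discriminant is -125.2167. It is negative, so the remaining roots are the complex-conjugate pair λ ≈ 2.3184 ± 5.595i. Their product equals the constant term, so |λ|^2 ≈ 36.6792 and |λ| ≈ 6.0563.
Thus the eigenvalues (to 4 decimals) are 1.3632 (modulus 1.3632); 2.3184 ± 5.595i (modulus 6.0563). The spectral radius is the largest modulus: r(A) ≈ 6.0563. (Cross-check: r(A) ≤ ||A||_2 ≈ 9.1537; equality holds whenever A is normal, though it can also hold for some non-normal A.)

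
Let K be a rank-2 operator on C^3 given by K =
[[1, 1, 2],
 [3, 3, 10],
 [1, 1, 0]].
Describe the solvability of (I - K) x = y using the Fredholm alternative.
(I - K) is invertible (det(I - K) = -15 ≠ 0), so for every y in C^3 the equation (I - K) x = y has a unique solution.

K has rank 2 and factors as K = U V^T = u1 v1^T + u2 v2^T with u1 = (1, 3, 1), v1 = (1, 1, 2), u2 = (0, 2, -1), v2 = (0, 0, 2) (multiplying out reproduces the displayed K). The nonzero eigenvalues of U V^T coincide with those of the 2 x 2 matrix G = V^T U = [[v1·u1, v1·u2], [v2·u1, v2·u2]] = [[6, 0], [2, -2]], and by the Sylvester determinant identity det(I_3 - U V^T) = det(I_2 - V^T U) = det([[-5, 0], [-2, 3]]) = (-5)(3) - (0)(-2) = -15. (Direct check: I - K =
[[0, -1, -2],
 [-3, -2, -10],
 [-1, -1, 1]]
has determinant -15.) The finite-dimensional Fredholm alternative says: either (I - K) is invertible, or ker(I - K) ≠ {0} and then range(I - K) = ker((I - K)^*)^⊥, with dim ker(I - K) = dim ker((I - K)^*). Since det(I - K) ≠ 0, 1 is not an eigenvalue of K and ker(I - K) = {0}, so we are in the first case: for every y there is a unique x = (I - K)^(-1) y. (Explicitly, by the Woodbury identity, (I - U V^T)^(-1) = I + U (I_2 - G)^(-1) V^T.)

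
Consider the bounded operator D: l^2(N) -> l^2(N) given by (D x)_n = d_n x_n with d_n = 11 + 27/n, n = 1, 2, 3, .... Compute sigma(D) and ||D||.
sigma(D) = {11 + 27/n : n ≥ 1} ∪ {11}; ||D|| = 38

A bounded diagonal operator on l^2 with diagonal entries d_n has spectrum equal to the closure of {d_n : n ≥ 1}: every d_n is an eigenvalue (with eigenvector e_n), so {d_n} ⊂ sigma(D); the spectrum is closed, so its closure is too; and for lambda not in the closure, (D - lambda I) has bounded inverse (the diagonal entries 1/(d_n - lambda) are bounded). For our sequence d_n = 11 + 27/n, n = 1, 2, 3, ...:
  - {d_n} = {11 + 27/n : n ≥ 1}; the only limit point is 11
  - closure = {11 + 27/n : n ≥ 1} ∪ {11}
For the norm: a diagonal operator has ||D|| = sup_n |d_n|. Here d_n = 11 + 27/n is positive and decreasing, so sup_n |d_n| = d_1 = 11 + 27 = 38. So ||D|| = 38.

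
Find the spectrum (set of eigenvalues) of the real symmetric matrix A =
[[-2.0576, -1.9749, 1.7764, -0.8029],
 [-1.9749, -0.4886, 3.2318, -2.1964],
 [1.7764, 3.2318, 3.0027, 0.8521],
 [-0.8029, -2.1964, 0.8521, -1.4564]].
sigma(A) ≈ {-6, -1, 1, 5}

A is real symmetric, so its spectrum consists of real eigenvalues. Expanding the characteristic polynomial of the displayed matrix gives
  det(λ I - A) = p(λ) = λ^4 + (1)λ^3 + (-31)λ^2 + (-0.9982)λ + (30).
Solving p(λ) = 0 yields eigenvalues ≈ -6, -1, 1, 5. (A is shown rounded to 4 decimals, so these recover the underlying integer eigenvalues to within that precision.)
Verification: the trace of A = -1 equals the sum of eigenvalues -1, and det(A) ≈ 29.9996 matches the eigenvalue product 30.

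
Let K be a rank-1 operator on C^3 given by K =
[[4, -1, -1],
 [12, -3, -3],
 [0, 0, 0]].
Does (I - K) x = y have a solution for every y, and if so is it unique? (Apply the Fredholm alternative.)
(I - K) is singular (det(I - K) = 0, i.e. 1 ∈ sigma(K)). (I - K) x = y is solvable iff y ⊥ ker((I - K)^*) = span{(4, -1, -1)}, i.e. iff 4y_1 - y_2 - y_3 = 0. When solvable, the solutions are x = y + c·(1, 3, 0), c arbitrary (ker(I - K) = span{(1, 3, 0)}, dimension 1).

K has rank 1, so it is an outer product K = u v^T: every row of K is a multiple of one row vector. Reading off the entries, u = (1, 3, 0) and v = (4, -1, -1) (row i of K equals u_i·v^T). A rank-one matrix u v^T satisfies K u = u (v·u) and kills the (2)-dimensional subspace v^⊥, so its characteristic polynomial is lambda^2 (lambda - v·u) with v·u = tr K = 1. Hence the eigenvalues of I - K are 1 (multiplicity 2) and 1 - (1) = 0, so det(I - K) = 0. (Direct check: I - K =
[[-3, 1, 1],
 [-12, 4, 3],
 [0, 0, 1]]
has determinant 0.) So 1 is an eigenvalue of K and (I - K) is not invertible. The finite-dimensional Fredholm alternative says: either (I - K) is invertible, or ker(I - K) ≠ {0} and then range(I - K) = ker((I - K)^*)^⊥, with dim ker(I - K) = dim ker((I - K)^*). We are in the second case, so we need both kernels. Kernel of I - K: (I - K) u = u - u (v·u) = u - u = 0, so ker(I - K) = span{u} = span{(1, 3, 0)} (it is exactly 1-dimensional because rank(I - K) = 2). Kernel of the adjoint: K is real, so (I - K)^* = I - K^T = I - v u^T, and (I - v u^T) v = v - v (u·v) = 0; hence ker((I - K)^*) = span{v} = span{(4, -1, -1)}. Therefore (I - K) x = y is solvable iff <y, v> = 0, i.e. iff 4y_1 - y_2 - y_3 = 0. When this holds, K y = u (v·y) = 0, so (I - K) y = y and x = y is a particular solution; the full solution set is the line x = y + c·u = y + c·(1, 3, 0), c ∈ C.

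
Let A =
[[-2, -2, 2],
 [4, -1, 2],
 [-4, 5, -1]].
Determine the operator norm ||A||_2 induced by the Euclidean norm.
||A||_2 ≈ 7.5432 (= sqrt(largest eigenvalue of A^T A))

||A||_2 = sigma_max(A) = sqrt(lambda_max(A^T A)). Form the symmetric matrix M = A^T A =
[[36, -20, 8],
 [-20, 30, -11],
 [8, -11, 9]].
Its characteristic polynomial (trace, sum of principal 2x2 minors, determinant of M give the coefficients) is
  p(λ) = det(λ I - M) = λ^3 - 75λ^2 + 1089λ - 3364.
No integer candidate from the rational root theorem (±divisors of 3364) is a root, so the roots are irrational. The cubic discriminant is Δ = 468222957 > 0, so there are three distinct real roots. p(4) = -144 and p(5) = 331 have opposite signs, so a root lies in (4, 5); Newton's method refines it to λ ≈ 4.2771. p(13) = 315 and p(14) = -74 have opposite signs, so a root lies in (13, 14); Newton's method refines it to λ ≈ 13.8226. p(56) = -1964 and p(57) = 227 have opposite signs, so a root lies in (56, 57); Newton's method refines it to λ ≈ 56.9003. Check (Vieta): the three roots sum to 75, matching tr M = 75.
So the eigenvalues of A^T A are ≈ 4.2771, 13.8226, 56.9003 (all ≥ 0, as they must be for A^T A). The largest is λ_max ≈ 56.9003, hence ||A||_2 = sqrt(λ_max) ≈ 7.5432.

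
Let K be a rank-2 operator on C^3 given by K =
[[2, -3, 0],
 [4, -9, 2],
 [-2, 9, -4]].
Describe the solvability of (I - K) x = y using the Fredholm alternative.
(I - K) is invertible (det(I - K) = 16 ≠ 0), so for every y in C^3 the equation (I - K) x = y has a unique solution.

K has rank 2 and factors as K = U V^T = u1 v1^T + u2 v2^T with u1 = (-1, -1, -1), v1 = (-1, 0, 1), u2 = (1, 3, -3), v2 = (1, -3, 1) (multiplying out reproduces the displayed K). The nonzero eigenvalues of U V^T coincide with those of the 2 x 2 matrix G = V^T U = [[v1·u1, v1·u2], [v2·u1, v2·u2]] = [[0, -4], [1, -11]], and by the Sylvester determinant identity det(I_3 - U V^T) = det(I_2 - V^T U) = det([[1, 4], [-1, 12]]) = (1)(12) - (4)(-1) = 16. (Direct check: I - K =
[[-1, 3, 0],
 [-4, 10, -2],
 [2, -9, 5]]
has determinant 16.) The finite-dimensional Fredholm alternative says: either (I - K) is invertible, or ker(I - K) ≠ {0} and then range(I - K) = ker((I - K)^*)^⊥, with dim ker(I - K) = dim ker((I - K)^*). Since det(I - K) ≠ 0, 1 is not an eigenvalue of K and ker(I - K) = {0}, so we are in the first case: for every y there is a unique x = (I - K)^(-1) y. (Explicitly, by the Woodbury identity, (I - U V^T)^(-1) = I + U (I_2 - G)^(-1) V^T.)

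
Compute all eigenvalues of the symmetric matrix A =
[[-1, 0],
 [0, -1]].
sigma(A) ≈ {-1} (-1 with multiplicity 2)

A is real symmetric, so its spectrum consists of real eigenvalues. Expanding the characteristic polynomial of the displayed matrix gives
  det(λ I - A) = p(λ) = λ^2 + (2)λ + (1).
Solving p(λ) = 0 yields eigenvalues ≈ -1, -1. (A is shown rounded to 4 decimals, so these recover the underlying integer eigenvalues to within that precision.)
Verification: the trace of A = -2 equals the sum of eigenvalues -2, and det(A) ≈ 1.0000 matches the eigenvalue product 1.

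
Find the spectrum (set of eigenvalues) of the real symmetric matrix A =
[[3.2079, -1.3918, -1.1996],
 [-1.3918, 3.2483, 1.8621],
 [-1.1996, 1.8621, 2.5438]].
sigma(A) ≈ {1, 2, 6}

A is real symmetric, so its spectrum consists of real eigenvalues. Expanding the characteristic polynomial of the displayed matrix gives
  det(λ I - A) = p(λ) = λ^3 + (-9)λ^2 + (20)λ + (-12).
Solving p(λ) = 0 yields eigenvalues ≈ 1, 2, 6. (A is shown rounded to 4 decimals, so these recover the underlying integer eigenvalues to within that precision.)
Verification: the trace of A = 9 equals the sum of eigenvalues 9, and det(A) ≈ 11.9997 matches the eigenvalue product 12.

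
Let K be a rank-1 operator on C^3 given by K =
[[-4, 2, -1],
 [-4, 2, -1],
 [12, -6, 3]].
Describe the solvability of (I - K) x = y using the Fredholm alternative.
(I - K) is singular (det(I - K) = 0, i.e. 1 ∈ sigma(K)). (I - K) x = y is solvable iff y ⊥ ker((I - K)^*) = span{(-4, 2, -1)}, i.e. iff -4y_1 + 2y_2 - y_3 = 0. When solvable, the solutions are x = y + c·(1, 1, -3), c arbitrary (ker(I - K) = span{(1, 1, -3)}, dimension 1).

K has rank 1, so it is an outer product K = u v^T: every row of K is a multiple of one row vector. Reading off the entries, u = (1, 1, -3) and v = (-4, 2, -1) (row i of K equals u_i·v^T). A rank-one matrix u v^T satisfies K u = u (v·u) and kills the (2)-dimensional subspace v^⊥, so its characteristic polynomial is lambda^2 (lambda - v·u) with v·u = tr K = 1. Hence the eigenvalues of I - K are 1 (multiplicity 2) and 1 - (1) = 0, so det(I - K) = 0. (Direct check: I - K =
[[5, -2, 1],
 [4, -1, 1],
 [-12, 6, -2]]
has determinant 0.) So 1 is an eigenvalue of K and (I - K) is not invertible. The finite-dimensional Fredholm alternative says: either (I - K) is invertible, or ker(I - K) ≠ {0} and then range(I - K) = ker((I - K)^*)^⊥, with dim ker(I - K) = dim ker((I - K)^*). We are in the second case, so we need both kernels. Kernel of I - K: (I - K) u = u - u (v·u) = u - u = 0, so ker(I - K) = span{u} = span{(1, 1, -3)} (it is exactly 1-dimensional because rank(I - K) = 2). Kernel of the adjoint: K is real, so (I - K)^* = I - K^T = I - v u^T, and (I - v u^T) v = v - v (u·v) = 0; hence ker((I - K)^*) = span{v} = span{(-4, 2, -1)}. Therefore (I - K) x = y is solvable iff <y, v> = 0, i.e. iff -4y_1 + 2y_2 - y_3 = 0. When this holds, K y = u (v·y) = 0, so (I - K) y = y and x = y is a particular solution; the full solution set is the line x = y + c·u = y + c·(1, 1, -3), c ∈ C.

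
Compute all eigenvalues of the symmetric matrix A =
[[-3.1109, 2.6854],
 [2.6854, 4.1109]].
sigma(A) ≈ {-4, 5}

A is real symmetric, so its spectrum consists of real eigenvalues. Expanding the characteristic polynomial of the displayed matrix gives
  det(λ I - A) = p(λ) = λ^2 + (-1)λ + (-20).
Solving p(λ) = 0 yields eigenvalues ≈ -4, 5. (A is shown rounded to 4 decimals, so these recover the underlying integer eigenvalues to within that precision.)
Verification: the trace of A = 1 equals the sum of eigenvalues 1, and det(A) ≈ -20.0000 matches the eigenvalue product -20.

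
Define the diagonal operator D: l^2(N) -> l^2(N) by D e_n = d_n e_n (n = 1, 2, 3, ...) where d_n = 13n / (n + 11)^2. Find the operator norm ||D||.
||D|| = 13/44 (attained at n = 11)

For D diagonal, ||D|| = sup_n |d_n|. Treat f(x) = 13x / (x + 11)^2 for real x > 0. By the quotient rule, f'(x) = 13(11 - x)/(x + 11)^3, which is positive for x < 11 and negative for x > 11. So f has a unique maximum at x = 11, and since 11 is a positive integer, the supremum over n ≥ 1 is attained at n = 11: d_11 = 13·11/(11 + 11)^2 = 13·11/484 = 13/44. Hence ||D|| = 13/44.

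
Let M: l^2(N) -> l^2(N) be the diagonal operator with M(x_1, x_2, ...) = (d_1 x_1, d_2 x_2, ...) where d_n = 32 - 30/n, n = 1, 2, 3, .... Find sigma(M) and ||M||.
sigma(M) = {32 - 30/n : n ≥ 1} ∪ {32}; ||M|| = 32

A bounded diagonal operator on l^2 with diagonal entries d_n has spectrum equal to the closure of {d_n : n ≥ 1}: every d_n is an eigenvalue (with eigenvector e_n), so {d_n} ⊂ sigma(M); the spectrum is closed, so its closure is too; and for lambda not in the closure, (M - lambda I) has bounded inverse (the diagonal entries 1/(d_n - lambda) are bounded). For our sequence d_n = 32 - 30/n, n = 1, 2, 3, ...:
  - {d_n} = {32 - 30/n : n ≥ 1}; the only limit point is 32
  - closure = {32 - 30/n : n ≥ 1} ∪ {32}
For the norm: a diagonal operator has ||M|| = sup_n |d_n|. Here d_n = 32 - 30/n increases monotonically from d_1 = 2 toward 32, with all terms in [2, 32); so sup_n |d_n| = 32 (the supremum is the limit, not attained). So ||M|| = 32.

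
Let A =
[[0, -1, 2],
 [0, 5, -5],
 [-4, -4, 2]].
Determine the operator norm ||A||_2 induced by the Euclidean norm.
||A||_2 ≈ 8.8126 (= sqrt(largest eigenvalue of A^T A))

||A||_2 = sigma_max(A) = sqrt(lambda_max(A^T A)). Form the symmetric matrix M = A^T A =
[[16, 16, -8],
 [16, 42, -35],
 [-8, -35, 33]].
Its characteristic polynomial (trace, sum of principal 2x2 minors, determinant of M give the coefficients) is
  p(λ) = det(λ I - M) = λ^3 - 91λ^2 + 1041λ - 400.
No integer candidate from the rational root theorem (±divisors of 400) is a root, so the roots are irrational. The cubic discriminant is Δ = 3933544277 > 0, so there are three distinct real roots. p(0) = -400 and p(1) = 551 have opposite signs, so a root lies in (0, 1); Newton's method refines it to λ ≈ 0.398. p(12) = 716 and p(13) = -49 have opposite signs, so a root lies in (12, 13); Newton's method refines it to λ ≈ 12.9399. p(77) = -3249 and p(78) = 1706 have opposite signs, so a root lies in (77, 78); Newton's method refines it to λ ≈ 77.6621. Check (Vieta): the three roots sum to 91, matching tr M = 91.
So the eigenvalues of A^T A are ≈ 0.398, 12.9399, 77.6621 (all ≥ 0, as they must be for A^T A). The largest is λ_max ≈ 77.6621, hence ||A||_2 = sqrt(λ_max) ≈ 8.8126.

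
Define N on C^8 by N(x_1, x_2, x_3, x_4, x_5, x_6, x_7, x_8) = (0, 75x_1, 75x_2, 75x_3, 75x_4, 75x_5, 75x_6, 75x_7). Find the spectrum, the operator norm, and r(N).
sigma(N) = {0}; ||N|| = 75; r(N) = 0. (N is nilpotent with N^8 = 0.)

On C^8, N is a strictly lower-triangular matrix with 75 on the subdiagonal and zeros elsewhere, so its characteristic polynomial is lambda^8 and every eigenvalue is 0: sigma(N) = {0}. For the operator norm, N e_i = 75e_{i+1} for i = 1, ..., 7 and N e_8 = 0, so the singular values of N are 75 (with multiplicity 7) and 0; hence ||N|| = 75. The spectral radius r(N) = max|lambda| = 0. Note ||N|| > r(N) — characteristic of non-normal nilpotent operators. Indeed N^8 = 0.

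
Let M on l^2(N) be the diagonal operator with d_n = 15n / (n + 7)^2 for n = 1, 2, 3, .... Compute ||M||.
||M|| = 15/28 (attained at n = 7)

For M diagonal, ||M|| = sup_n |d_n|. Treat f(x) = 15x / (x + 7)^2 for real x > 0. By the quotient rule, f'(x) = 15(7 - x)/(x + 7)^3, which is positive for x < 7 and negative for x > 7. So f has a unique maximum at x = 7, and since 7 is a positive integer, the supremum over n ≥ 1 is attained at n = 7: d_7 = 15·7/(7 + 7)^2 = 15·7/196 = 15/28. Hence ||M|| = 15/28.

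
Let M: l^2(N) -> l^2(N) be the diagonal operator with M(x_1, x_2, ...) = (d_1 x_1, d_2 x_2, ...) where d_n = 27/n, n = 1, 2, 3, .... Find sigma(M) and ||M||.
sigma(M) = {27/n : n ≥ 1} ∪ {0}; ||M|| = 27

A bounded diagonal operator on l^2 with diagonal entries d_n has spectrum equal to the closure of {d_n : n ≥ 1}: every d_n is an eigenvalue (with eigenvector e_n), so {d_n} ⊂ sigma(M); the spectrum is closed, so its closure is too; and for lambda not in the closure, (M - lambda I) has bounded inverse (the diagonal entries 1/(d_n - lambda) are bounded). For our sequence d_n = 27/n, n = 1, 2, 3, ...:
  - {d_n} = {27/n : n ≥ 1}; the only limit point is 0
  - closure = {27/n : n ≥ 1} ∪ {0}
For the norm: a diagonal operator has ||M|| = sup_n |d_n|. Here d_n = 27/n is positive and decreasing, so sup_n |d_n| = d_1 = 27. So ||M|| = 27.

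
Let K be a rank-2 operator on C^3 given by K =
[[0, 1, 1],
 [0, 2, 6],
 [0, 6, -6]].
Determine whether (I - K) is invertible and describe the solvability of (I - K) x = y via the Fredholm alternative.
(I - K) is invertible (det(I - K) = -43 ≠ 0), so for every y in C^3 the equation (I - K) x = y has a unique solution.

K has rank 2 and factors as K = U V^T = u1 v1^T + u2 v2^T with u1 = (0, 1, -3), v1 = (0, -1, 3), u2 = (-1, -3, -3), v2 = (0, -1, -1) (multiplying out reproduces the displayed K). The nonzero eigenvalues of U V^T coincide with those of the 2 x 2 matrix G = V^T U = [[v1·u1, v1·u2], [v2·u1, v2·u2]] = [[-10, -6], [2, 6]], and by the Sylvester determinant identity det(I_3 - U V^T) = det(I_2 - V^T U) = det([[11, 6], [-2, -5]]) = (11)(-5) - (6)(-2) = -43. (Direct check: I - K =
[[1, -1, -1],
 [0, -1, -6],
 [0, -6, 7]]
has determinant -43.) The finite-dimensional Fredholm alternative says: either (I - K) is invertible, or ker(I - K) ≠ {0} and then range(I - K) = ker((I - K)^*)^⊥, with dim ker(I - K) = dim ker((I - K)^*). Since det(I - K) ≠ 0, 1 is not an eigenvalue of K and ker(I - K) = {0}, so we are in the first case: for every y there is a unique x = (I - K)^(-1) y. (Explicitly, by the Woodbury identity, (I - U V^T)^(-1) = I + U (I_2 - G)^(-1) V^T.)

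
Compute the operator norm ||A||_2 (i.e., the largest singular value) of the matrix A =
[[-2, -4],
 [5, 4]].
||A||_2 = sqrt((61 + sqrt(3145))/2) ≈ 7.6512 (= sqrt(largest eigenvalue of A^T A))

||A||_2 = sigma_max(A) = sqrt(lambda_max(A^T A)). Form the symmetric matrix M = A^T A =
[[29, 28],
 [28, 32]].
Its characteristic polynomial (trace, determinant of M give the coefficients) is
  p(λ) = det(λ I - M) = λ^2 - 61λ + 144.
For λ^2 - 61λ + 144 the discriminant is 3145. It is nonnegative but not a perfect square, so the roots are real and irrational: λ = (61 ± sqrt(3145))/2 ≈ 58.5401, 2.4599.
So the eigenvalues of A^T A are ≈ 2.4599, 58.5401 (all ≥ 0, as they must be for A^T A). The largest is λ_max = (61 + sqrt(3145))/2 ≈ 58.5401, hence ||A||_2 = sqrt(λ_max) = sqrt((61 + sqrt(3145))/2) ≈ 7.6512.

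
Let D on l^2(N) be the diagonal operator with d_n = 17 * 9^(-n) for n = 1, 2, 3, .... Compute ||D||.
||D|| = 17/9 (attained at n = 1)

For D diagonal, ||D|| = sup_n |d_n|. The sequence d_n = 17 * 9^(-n) is positive and strictly decreasing (ratio 9^(-1) < 1), so the supremum is d_1 = 17/9. Hence ||D|| = 17/9.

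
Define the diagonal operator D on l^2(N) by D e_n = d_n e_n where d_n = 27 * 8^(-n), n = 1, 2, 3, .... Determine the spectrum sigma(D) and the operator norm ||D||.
sigma(D) = {27 * 8^(-n) : n ≥ 1} ∪ {0}; ||D|| = 27/8

A bounded diagonal operator on l^2 with diagonal entries d_n has spectrum equal to the closure of {d_n : n ≥ 1}: every d_n is an eigenvalue (with eigenvector e_n), so {d_n} ⊂ sigma(D); the spectrum is closed, so its closure is too; and for lambda not in the closure, (D - lambda I) has bounded inverse (the diagonal entries 1/(d_n - lambda) are bounded). For our sequence d_n = 27 * 8^(-n), n = 1, 2, 3, ...:
  - {d_n} = {27 * 8^(-n) : n ≥ 1}; the only limit point is 0
  - closure = {27 * 8^(-n) : n ≥ 1} ∪ {0}
For the norm: a diagonal operator has ||D|| = sup_n |d_n|. Here d_n = 27 * 8^(-n) is positive and decreasing, so sup_n |d_n| = d_1 = 27/8. So ||D|| = 27/8.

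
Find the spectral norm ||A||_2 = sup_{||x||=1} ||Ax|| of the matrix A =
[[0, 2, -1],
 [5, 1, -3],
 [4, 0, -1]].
||A||_2 ≈ 7.1537 (= sqrt(largest eigenvalue of A^T A))

||A||_2 = sigma_max(A) = sqrt(lambda_max(A^T A)). Form the symmetric matrix M = A^T A =
[[41, 5, -19],
 [5, 5, -5],
 [-19, -5, 11]].
Its characteristic polynomial (trace, sum of principal 2x2 minors, determinant of M give the coefficients) is
  p(λ) = det(λ I - M) = λ^3 - 57λ^2 + 300λ - 100.
No integer candidate from the rational root theorem (±divisors of 100) is a root, so the roots are irrational. The cubic discriminant is Δ = 140842800 > 0, so there are three distinct real roots. p(0) = -100 and p(1) = 144 have opposite signs, so a root lies in (0, 1); Newton's method refines it to λ ≈ 0.3575. p(5) = 100 and p(6) = -136 have opposite signs, so a root lies in (5, 6); Newton's method refines it to λ ≈ 5.4665. p(51) = -406 and p(52) = 1980 have opposite signs, so a root lies in (51, 52); Newton's method refines it to λ ≈ 51.1761. Check (Vieta): the three roots sum to 57, matching tr M = 57.
So the eigenvalues of A^T A are ≈ 0.3575, 5.4665, 51.1761 (all ≥ 0, as they must be for A^T A). The largest is λ_max ≈ 51.1761, hence ||A||_2 = sqrt(λ_max) ≈ 7.1537.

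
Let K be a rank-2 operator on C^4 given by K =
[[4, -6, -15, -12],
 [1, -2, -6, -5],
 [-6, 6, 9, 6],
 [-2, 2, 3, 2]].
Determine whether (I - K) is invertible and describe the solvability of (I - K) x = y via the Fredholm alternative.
(I - K) is invertible (det(I - K) = -60 ≠ 0), so for every y in C^4 the equation (I - K) x = y has a unique solution.

K has rank 2 and factors as K = U V^T = u1 v1^T + u2 v2^T with u1 = (3, 1, -3, -1), v1 = (2, -2, -3, -2), u2 = (2, 1, 0, 0), v2 = (-1, 0, -3, -3) (multiplying out reproduces the displayed K). The nonzero eigenvalues of U V^T coincide with those of the 2 x 2 matrix G = V^T U = [[v1·u1, v1·u2], [v2·u1, v2·u2]] = [[15, 2], [9, -2]], and by the Sylvester determinant identity det(I_4 - U V^T) = det(I_2 - V^T U) = det([[-14, -2], [-9, 3]]) = (-14)(3) - (-2)(-9) = -60. (Direct check: I - K =
[[-3, 6, 15, 12],
 [-1, 3, 6, 5],
 [6, -6, -8, -6],
 [2, -2, -3, -1]]
has determinant -60.) The finite-dimensional Fredholm alternative says: either (I - K) is invertible, or ker(I - K) ≠ {0} and then range(I - K) = ker((I - K)^*)^⊥, with dim ker(I - K) = dim ker((I - K)^*). Since det(I - K) ≠ 0, 1 is not an eigenvalue of K and ker(I - K) = {0}, so we are in the first case: for every y there is a unique x = (I - K)^(-1) y. (Explicitly, by the Woodbury identity, (I - U V^T)^(-1) = I + U (I_2 - G)^(-1) V^T.)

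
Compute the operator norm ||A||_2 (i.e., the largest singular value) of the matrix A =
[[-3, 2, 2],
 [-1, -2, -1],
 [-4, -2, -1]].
||A||_2 ≈ 5.2087 (= sqrt(largest eigenvalue of A^T A))

||A||_2 = sigma_max(A) = sqrt(lambda_max(A^T A)). Form the symmetric matrix M = A^T A =
[[26, 4, -1],
 [4, 12, 8],
 [-1, 8, 6]].
Its characteristic polynomial (trace, sum of principal 2x2 minors, determinant of M give the coefficients) is
  p(λ) = det(λ I - M) = λ^3 - 44λ^2 + 459λ - 36.
No integer candidate from the rational root theorem (±divisors of 36) is a root, so the roots are irrational. The cubic discriminant is Δ = 21853620 > 0, so there are three distinct real roots. p(0) = -36 and p(1) = 380 have opposite signs, so a root lies in (0, 1); Newton's method refines it to λ ≈ 0.079. p(16) = 140 and p(17) = -36 have opposite signs, so a root lies in (16, 17); Newton's method refines it to λ ≈ 16.79. p(27) = -36 and p(28) = 272 have opposite signs, so a root lies in (27, 28); Newton's method refines it to λ ≈ 27.131. Check (Vieta): the three roots sum to 44, matching tr M = 44.
So the eigenvalues of A^T A are ≈ 0.079, 16.79, 27.131 (all ≥ 0, as they must be for A^T A). The largest is λ_max ≈ 27.131, hence ||A||_2 = sqrt(λ_max) ≈ 5.2087.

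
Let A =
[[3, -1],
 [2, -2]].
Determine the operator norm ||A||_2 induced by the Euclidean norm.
||A||_2 = sqrt((18 + sqrt(260))/2) ≈ 4.1306 (= sqrt(largest eigenvalue of A^T A))

||A||_2 = sigma_max(A) = sqrt(lambda_max(A^T A)). Form the symmetric matrix M = A^T A =
[[13, -7],
 [-7, 5]].
Its characteristic polynomial (trace, determinant of M give the coefficients) is
  p(λ) = det(λ I - M) = λ^2 - 18λ + 16.
For λ^2 - 18λ + 16 the discriminant is 260. It is nonnegative but not a perfect square, so the roots are real and irrational: λ = (18 ± sqrt(260))/2 ≈ 17.0623, 0.9377.
So the eigenvalues of A^T A are ≈ 0.9377, 17.0623 (all ≥ 0, as they must be for A^T A). The largest is λ_max = (18 + sqrt(260))/2 ≈ 17.0623, hence ||A||_2 = sqrt(λ_max) = sqrt((18 + sqrt(260))/2) ≈ 4.1306.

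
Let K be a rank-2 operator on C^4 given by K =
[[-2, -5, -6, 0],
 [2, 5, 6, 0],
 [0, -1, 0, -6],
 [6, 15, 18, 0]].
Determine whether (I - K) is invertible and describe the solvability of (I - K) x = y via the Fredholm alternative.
(I - K) is invertible (det(I - K) = 112 ≠ 0), so for every y in C^4 the equation (I - K) x = y has a unique solution.

K has rank 2 and factors as K = U V^T = u1 v1^T + u2 v2^T with u1 = (1, -1, -1, -3), v1 = (-1, -2, -3, 3), u2 = (-1, 1, -1, 3), v2 = (1, 3, 3, 3) (multiplying out reproduces the displayed K). The nonzero eigenvalues of U V^T coincide with those of the 2 x 2 matrix G = V^T U = [[v1·u1, v1·u2], [v2·u1, v2·u2]] = [[-5, 11], [-14, 8]], and by the Sylvester determinant identity det(I_4 - U V^T) = det(I_2 - V^T U) = det([[6, -11], [14, -7]]) = (6)(-7) - (-11)(14) = 112. (Direct check: I - K =
[[3, 5, 6, 0],
 [-2, -4, -6, 0],
 [0, 1, 1, 6],
 [-6, -15, -18, 1]]
has determinant 112.) The finite-dimensional Fredholm alternative says: either (I - K) is invertible, or ker(I - K) ≠ {0} and then range(I - K) = ker((I - K)^*)^⊥, with dim ker(I - K) = dim ker((I - K)^*). Since det(I - K) ≠ 0, 1 is not an eigenvalue of K and ker(I - K) = {0}, so we are in the first case: for every y there is a unique x = (I - K)^(-1) y. (Explicitly, by the Woodbury identity, (I - U V^T)^(-1) = I + U (I_2 - G)^(-1) V^T.)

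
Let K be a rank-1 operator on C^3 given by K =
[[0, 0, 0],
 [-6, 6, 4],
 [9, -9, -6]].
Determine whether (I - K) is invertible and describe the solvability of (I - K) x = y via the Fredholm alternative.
(I - K) is invertible (det(I - K) = 1 ≠ 0), so for every y in C^3 the equation (I - K) x = y has a unique solution.

K has rank 1, so it is an outer product K = u v^T: every row of K is a multiple of one row vector. Reading off the entries, u = (0, 2, -3) and v = (-3, 3, 2) (row i of K equals u_i·v^T). A rank-one matrix u v^T satisfies K u = u (v·u) and kills the (2)-dimensional subspace v^⊥, so its characteristic polynomial is lambda^2 (lambda - v·u) with v·u = tr K = 0. Hence the eigenvalues of I - K are 1 (multiplicity 2) and 1 - (0) = 1, so det(I - K) = 1. (Direct check: I - K =
[[1, 0, 0],
 [6, -5, -4],
 [-9, 9, 7]]
has determinant 1.) The finite-dimensional Fredholm alternative says: either (I - K) is invertible, or ker(I - K) ≠ {0} and then range(I - K) = ker((I - K)^*)^⊥, with dim ker(I - K) = dim ker((I - K)^*). Since det(I - K) ≠ 0, 1 is not an eigenvalue of K and ker(I - K) = {0}, so we are in the first case: for every y there is a unique x = (I - K)^(-1) y. Explicitly, by the Sherman–Morrison formula, (I - u v^T)^(-1) = I + u v^T/(1 - v·u), i.e. (I - K)^(-1) = I + K.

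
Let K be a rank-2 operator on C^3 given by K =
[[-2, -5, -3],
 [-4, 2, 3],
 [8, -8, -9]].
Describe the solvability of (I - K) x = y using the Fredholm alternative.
(I - K) is invertible (det(I - K) = 34 ≠ 0), so for every y in C^3 the equation (I - K) x = y has a unique solution.

K has rank 2 and factors as K = U V^T = u1 v1^T + u2 v2^T with u1 = (2, 1, -1), v1 = (-2, -1, 0), u2 = (-1, 1, -3), v2 = (-2, 3, 3) (multiplying out reproduces the displayed K). The nonzero eigenvalues of U V^T coincide with those of the 2 x 2 matrix G = V^T U = [[v1·u1, v1·u2], [v2·u1, v2·u2]] = [[-5, 1], [-4, -4]], and by the Sylvester determinant identity det(I_3 - U V^T) = det(I_2 - V^T U) = det([[6, -1], [4, 5]]) = (6)(5) - (-1)(4) = 34. (Direct check: I - K =
[[3, 5, 3],
 [4, -1, -3],
 [-8, 8, 10]]
has determinant 34.) The finite-dimensional Fredholm alternative says: either (I - K) is invertible, or ker(I - K) ≠ {0} and then range(I - K) = ker((I - K)^*)^⊥, with dim ker(I - K) = dim ker((I - K)^*). Since det(I - K) ≠ 0, 1 is not an eigenvalue of K and ker(I - K) = {0}, so we are in the first case: for every y there is a unique x = (I - K)^(-1) y. (Explicitly, by the Woodbury identity, (I - U V^T)^(-1) = I + U (I_2 - G)^(-1) V^T.)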